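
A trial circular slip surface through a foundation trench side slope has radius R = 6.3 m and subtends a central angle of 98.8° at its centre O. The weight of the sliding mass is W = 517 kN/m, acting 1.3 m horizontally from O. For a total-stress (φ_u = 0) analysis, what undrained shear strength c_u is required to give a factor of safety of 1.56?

FS = c_u·L_a·R / (W·d), so c_u = FS·W·d / (L_a·R).
Arc length L_a = R·θ = 6.3·(98.8°·π/180) = 6.3·1.7244 = 10.86 m
c_u = 1.56·517·1.3 / (10.86·6.3) = 1048.5 / 68.44 = 15.32 kPa

c_u = 15.3 kPa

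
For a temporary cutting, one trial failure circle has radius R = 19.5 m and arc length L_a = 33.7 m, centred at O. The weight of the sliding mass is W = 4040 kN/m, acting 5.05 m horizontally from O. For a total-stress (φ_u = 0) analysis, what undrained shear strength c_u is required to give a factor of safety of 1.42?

FS = c_u·L_a·R / (W·d), so c_u = FS·W·d / (L_a·R).
c_u = 1.42·4040·5.05 / (33.70·19.5) = 28970.8 / 657.15 = 44.09 kPa

c_u = 44.1 kPa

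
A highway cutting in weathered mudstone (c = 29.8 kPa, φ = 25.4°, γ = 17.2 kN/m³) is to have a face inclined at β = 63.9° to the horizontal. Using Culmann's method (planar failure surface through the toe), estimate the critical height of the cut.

Culmann's analysis gives the critical failure plane at α_cr = (β + φ)/2 = (63.9 + 25.4)/2 = 44.6°, and the critical height
H_c = (4c/γ) · sinβ cosφ / [1 − cos(β − φ)]
    = (4·29.8/17.2) · sin63.9°·cos25.4° / [1 − cos(38.5°)]
    = 6.930 · 0.8980·0.9033 / [1 − 0.7826]
    = 6.930 · 0.8112 / 0.2174
    = 25.86 m

H_c = 25.86 m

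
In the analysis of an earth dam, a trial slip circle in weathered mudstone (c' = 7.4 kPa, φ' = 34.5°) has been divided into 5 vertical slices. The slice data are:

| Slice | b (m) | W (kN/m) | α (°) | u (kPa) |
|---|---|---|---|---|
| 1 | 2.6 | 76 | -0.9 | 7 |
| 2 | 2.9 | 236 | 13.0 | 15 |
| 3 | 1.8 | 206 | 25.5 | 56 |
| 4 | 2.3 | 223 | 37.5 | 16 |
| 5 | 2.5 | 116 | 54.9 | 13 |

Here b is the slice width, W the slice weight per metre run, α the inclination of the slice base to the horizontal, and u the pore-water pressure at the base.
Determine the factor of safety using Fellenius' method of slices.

FS = 1.14

Ordinary method of slices: FS = Σ[c'·Δl_i + (W_i cosα_i − u_i·Δl_i)·tanφ'] / Σ W_i sinα_i, with Δl_i = b_i / cosα_i.
Slice 1: Δl = 2.6/cos(-0.9°) = 2.600 m; N'_1 = 76·cos(-0.9°) − 7·2.600 = 57.8; c'Δl = 19.24; W sinα = -1.2
Slice 2: Δl = 2.9/cos13.0° = 2.976 m; N'_2 = 236·cos13.0° − 15·2.976 = 185.3; c'Δl = 22.02; W sinα = 53.1
Slice 3: Δl = 1.8/cos25.5° = 1.994 m; N'_3 = 206·cos25.5° − 56·1.994 = 74.3; c'Δl = 14.76; W sinα = 88.7
Slice 4: Δl = 2.3/cos37.5° = 2.899 m; N'_4 = 223·cos37.5° − 16·2.899 = 130.5; c'Δl = 21.45; W sinα = 135.8
Slice 5: Δl = 2.5/cos54.9° = 4.348 m; N'_5 = 116·cos54.9° − 13·4.348 = 10.2; c'Δl = 32.17; W sinα = 94.9
Σc'Δl = 109.7 kN/m; ΣN' = 458.1 kN/m; ΣW sinα = 371.2 kN/m
Resisting = 109.7 + 458.1·tan34.5° = 109.7 + 314.8 = 424.5 kN/m
FS = 424.5 / 371.2 = 1.143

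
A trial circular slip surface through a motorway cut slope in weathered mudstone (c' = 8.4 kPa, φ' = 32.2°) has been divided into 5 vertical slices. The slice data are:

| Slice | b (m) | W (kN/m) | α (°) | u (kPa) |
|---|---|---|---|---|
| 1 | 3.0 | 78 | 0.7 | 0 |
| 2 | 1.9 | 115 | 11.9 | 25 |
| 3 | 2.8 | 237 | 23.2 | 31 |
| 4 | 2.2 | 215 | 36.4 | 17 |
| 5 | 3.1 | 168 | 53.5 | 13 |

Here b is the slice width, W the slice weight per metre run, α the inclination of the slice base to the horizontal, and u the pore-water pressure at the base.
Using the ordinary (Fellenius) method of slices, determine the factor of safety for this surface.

Ordinary method of slices: FS = Σ[c'·Δl_i + (W_i cosα_i − u_i·Δl_i)·tanφ'] / Σ W_i sinα_i, with Δl_i = b_i / cosα_i.
Slice 1: Δl = 3.0/cos0.7° = 3.000 m; N'_1 = 78·cos0.7° − 0·3.000 = 78.0; c'Δl = 25.20; W sinα = 1.0
Slice 2: Δl = 1.9/cos11.9° = 1.942 m; N'_2 = 115·cos11.9° − 25·1.942 = 64.0; c'Δl = 16.31; W sinα = 23.7
Slice 3: Δl = 2.8/cos23.2° = 3.046 m; N'_3 = 237·cos23.2° − 31·3.046 = 123.4; c'Δl = 25.59; W sinα = 93.4
Slice 4: Δl = 2.2/cos36.4° = 2.733 m; N'_4 = 215·cos36.4° − 17·2.733 = 126.6; c'Δl = 22.96; W sinα = 127.6
Slice 5: Δl = 3.1/cos53.5° = 5.212 m; N'_5 = 168·cos53.5° − 13·5.212 = 32.2; c'Δl = 43.78; W sinα = 135.0
Σc'Δl = 133.8 kN/m; ΣN' = 424.1 kN/m; ΣW sinα = 380.7 kN/m
Resisting = 133.8 + 424.1·tan32.2° = 133.8 + 267.1 = 400.9 kN/m
FS = 400.9 / 380.7 = 1.053

FS = 1.05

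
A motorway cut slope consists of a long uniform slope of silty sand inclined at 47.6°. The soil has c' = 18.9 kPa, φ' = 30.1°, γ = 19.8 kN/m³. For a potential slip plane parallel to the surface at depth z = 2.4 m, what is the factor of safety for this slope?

FS = 1.33

For an infinite slope with a slip plane parallel to the surface (no pore pressure): FS = [c' + γz cos²β tanφ'] / [γz sinβ cosβ].
γz = 19.8·2.4 = 47.52 kN/m²
Numerator = 18.9 + 47.52·cos²47.6°·tan30.1° = 18.9 + 47.52·0.4547·0.5797 = 31.425 kPa
Denominator = 47.52·sin47.6°·cos47.6° = 47.52·0.7385·0.6743 = 23.662 kPa
FS = 31.425 / 23.662 = 1.328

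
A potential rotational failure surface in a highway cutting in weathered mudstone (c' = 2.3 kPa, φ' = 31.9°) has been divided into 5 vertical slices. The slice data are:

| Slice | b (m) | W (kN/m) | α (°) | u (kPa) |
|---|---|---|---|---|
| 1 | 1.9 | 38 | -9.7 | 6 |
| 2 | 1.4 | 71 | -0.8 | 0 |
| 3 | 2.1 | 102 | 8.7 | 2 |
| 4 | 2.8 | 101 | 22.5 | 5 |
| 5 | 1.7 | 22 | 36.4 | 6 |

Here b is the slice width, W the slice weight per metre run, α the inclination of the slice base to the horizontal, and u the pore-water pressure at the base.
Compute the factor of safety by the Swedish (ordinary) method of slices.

Ordinary method of slices: FS = Σ[c'·Δl_i + (W_i cosα_i − u_i·Δl_i)·tanφ'] / Σ W_i sinα_i, with Δl_i = b_i / cosα_i.
Slice 1: Δl = 1.9/cos(-9.7°) = 1.928 m; N'_1 = 38·cos(-9.7°) − 6·1.928 = 25.9; c'Δl = 4.43; W sinα = -6.4
Slice 2: Δl = 1.4/cos(-0.8°) = 1.400 m; N'_2 = 71·cos(-0.8°) − 0·1.400 = 71.0; c'Δl = 3.22; W sinα = -1.0
Slice 3: Δl = 2.1/cos8.7° = 2.124 m; N'_3 = 102·cos8.7° − 2·2.124 = 96.6; c'Δl = 4.89; W sinα = 15.4
Slice 4: Δl = 2.8/cos22.5° = 3.031 m; N'_4 = 101·cos22.5° − 5·3.031 = 78.2; c'Δl = 6.97; W sinα = 38.7
Slice 5: Δl = 1.7/cos36.4° = 2.112 m; N'_5 = 22·cos36.4° − 6·2.112 = 5.0; c'Δl = 4.86; W sinα = 13.1
Σc'Δl = 24.4 kN/m; ΣN' = 276.7 kN/m; ΣW sinα = 59.7 kN/m
Resisting = 24.4 + 276.7·tan31.9° = 24.4 + 172.2 = 196.6 kN/m
FS = 196.6 / 59.7 = 3.290

FS = 3.29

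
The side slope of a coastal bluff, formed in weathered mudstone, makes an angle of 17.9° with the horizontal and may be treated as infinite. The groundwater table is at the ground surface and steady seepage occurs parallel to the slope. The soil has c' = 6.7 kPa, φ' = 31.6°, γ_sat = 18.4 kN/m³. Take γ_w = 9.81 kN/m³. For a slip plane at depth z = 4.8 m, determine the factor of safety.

With seepage parallel to the slope and the water table at the surface, the effective normal stress on the slip plane uses the buoyant unit weight γ' = γ_sat − γ_w while the driving shear stress uses γ_sat:
FS = [c' + γ' z cos²β tanφ'] / [γ_sat z sinβ cosβ]
γ' = 18.4 − 9.81 = 8.59 kN/m³
Numerator = 6.7 + 8.59·4.8·cos²17.9°·tan31.6° = 6.7 + 8.59·4.8·0.9055·0.6152 = 29.670 kPa
Denominator = 18.4·4.8·sin17.9°·cos17.9° = 18.4·4.8·0.3074·0.9516 = 25.832 kPa
FS = 29.670 / 25.832 = 1.149

FS = 1.15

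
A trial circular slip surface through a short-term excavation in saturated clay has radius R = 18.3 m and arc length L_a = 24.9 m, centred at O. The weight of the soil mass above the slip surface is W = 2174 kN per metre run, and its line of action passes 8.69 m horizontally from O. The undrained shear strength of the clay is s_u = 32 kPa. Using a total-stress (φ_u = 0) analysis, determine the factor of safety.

Taking moments about the centre O, the resisting moment is provided by the undrained shear strength acting along the arc:
M_R = s_u·L_a·R = 32·24.90·18.3 = 14581.4 kN·m/m
M_D = W·d = 2174·8.69 = 18892.1 kN·m/m
FS = M_R / M_D = 14581.4 / 18892.1 = 0.772

FS = 0.77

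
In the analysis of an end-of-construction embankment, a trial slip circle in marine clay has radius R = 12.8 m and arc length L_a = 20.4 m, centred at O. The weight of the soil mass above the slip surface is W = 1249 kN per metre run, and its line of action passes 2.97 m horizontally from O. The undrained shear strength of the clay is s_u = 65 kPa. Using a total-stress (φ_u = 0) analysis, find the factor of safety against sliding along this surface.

Taking moments about the centre O, the resisting moment is provided by the undrained shear strength acting along the arc:
M_R = s_u·L_a·R = 65·20.40·12.8 = 16972.8 kN·m/m
M_D = W·d = 1249·2.97 = 3709.5 kN·m/m
FS = M_R / M_D = 16972.8 / 3709.5 = 4.575

FS = 4.58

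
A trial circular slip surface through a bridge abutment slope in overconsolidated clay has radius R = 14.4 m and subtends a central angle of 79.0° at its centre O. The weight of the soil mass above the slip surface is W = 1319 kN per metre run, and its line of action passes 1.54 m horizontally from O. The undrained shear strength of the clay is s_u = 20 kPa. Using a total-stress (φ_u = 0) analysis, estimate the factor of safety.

Taking moments about the centre O, the resisting moment is provided by the undrained shear strength acting along the arc:
Arc length L_a = R·θ = 14.4·(79.0°·π/180) = 14.4·1.3788 = 19.85 m
M_R = s_u·L_a·R = 20·19.85·14.4 = 5718.2 kN·m/m
M_D = W·d = 1319·1.54 = 2031.3 kN·m/m
FS = M_R / M_D = 5718.2 / 2031.3 = 2.815

FS = 2.82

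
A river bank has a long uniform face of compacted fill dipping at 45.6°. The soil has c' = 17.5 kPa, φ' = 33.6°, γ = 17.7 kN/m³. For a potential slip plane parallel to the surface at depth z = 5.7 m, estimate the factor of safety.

For an infinite slope with a slip plane parallel to the surface (no pore pressure): FS = [c' + γz cos²β tanφ'] / [γz sinβ cosβ].
γz = 17.7·5.7 = 100.89 kN/m²
Numerator = 17.5 + 100.89·cos²45.6°·tan33.6° = 17.5 + 100.89·0.4895·0.6644 = 50.314 kPa
Denominator = 100.89·sin45.6°·cos45.6° = 100.89·0.7145·0.6997 = 50.434 kPa
FS = 50.314 / 50.434 = 0.998

FS = 1.00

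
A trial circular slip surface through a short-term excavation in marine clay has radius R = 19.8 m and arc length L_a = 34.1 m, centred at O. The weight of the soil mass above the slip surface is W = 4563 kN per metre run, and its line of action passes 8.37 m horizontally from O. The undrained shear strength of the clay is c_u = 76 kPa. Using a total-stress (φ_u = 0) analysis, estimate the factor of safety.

FS = 1.34

Taking moments about the centre O, the resisting moment is provided by the undrained shear strength acting along the arc:
M_R = c_u·L_a·R = 76·34.10·19.8 = 51313.7 kN·m/m
M_D = W·d = 4563·8.37 = 38192.3 kN·m/m
FS = M_R / M_D = 51313.7 / 38192.3 = 1.344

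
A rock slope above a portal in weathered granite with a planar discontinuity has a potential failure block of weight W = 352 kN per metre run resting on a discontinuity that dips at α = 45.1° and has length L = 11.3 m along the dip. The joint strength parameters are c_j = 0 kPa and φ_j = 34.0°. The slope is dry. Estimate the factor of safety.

FS = 0.67

Resolving the block weight along and normal to the plane and applying the Mohr–Coulomb strength on the joint:
N' = W cosα = 352·cos45.1° = 248.5 kN/m
Driving force T = W sinα = 352·sin45.1° = 249.3 kN/m
Resisting force R = c_j·L + N'·tanφ_j = 0·11.3 + 248.5·tan34.0° = 0.0 + 167.6 = 167.6 kN/m
FS = R / T = 167.6 / 249.3 = 0.672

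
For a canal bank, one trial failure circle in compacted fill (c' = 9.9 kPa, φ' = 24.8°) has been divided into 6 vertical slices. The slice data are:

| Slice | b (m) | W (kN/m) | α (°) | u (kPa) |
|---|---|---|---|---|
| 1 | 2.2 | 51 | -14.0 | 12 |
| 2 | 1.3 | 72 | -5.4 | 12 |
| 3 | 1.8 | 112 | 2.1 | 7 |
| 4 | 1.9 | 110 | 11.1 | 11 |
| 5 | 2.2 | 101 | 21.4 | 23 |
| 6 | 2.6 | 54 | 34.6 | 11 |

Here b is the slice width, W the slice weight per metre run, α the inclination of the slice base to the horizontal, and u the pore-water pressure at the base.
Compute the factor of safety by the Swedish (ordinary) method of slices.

Ordinary method of slices: FS = Σ[c'·Δl_i + (W_i cosα_i − u_i·Δl_i)·tanφ'] / Σ W_i sinα_i, with Δl_i = b_i / cosα_i.
Slice 1: Δl = 2.2/cos(-14.0°) = 2.267 m; N'_1 = 51·cos(-14.0°) − 12·2.267 = 22.3; c'Δl = 22.45; W sinα = -12.3
Slice 2: Δl = 1.3/cos(-5.4°) = 1.306 m; N'_2 = 72·cos(-5.4°) − 12·1.306 = 56.0; c'Δl = 12.93; W sinα = -6.8
Slice 3: Δl = 1.8/cos2.1° = 1.801 m; N'_3 = 112·cos2.1° − 7·1.801 = 99.3; c'Δl = 17.83; W sinα = 4.1
Slice 4: Δl = 1.9/cos11.1° = 1.936 m; N'_4 = 110·cos11.1° − 11·1.936 = 86.6; c'Δl = 19.17; W sinα = 21.2
Slice 5: Δl = 2.2/cos21.4° = 2.363 m; N'_5 = 101·cos21.4° − 23·2.363 = 39.7; c'Δl = 23.39; W sinα = 36.9
Slice 6: Δl = 2.6/cos34.6° = 3.159 m; N'_6 = 54·cos34.6° − 11·3.159 = 9.7; c'Δl = 31.27; W sinα = 30.7
Σc'Δl = 127.0 kN/m; ΣN' = 313.6 kN/m; ΣW sinα = 73.7 kN/m
Resisting = 127.0 + 313.6·tan24.8° = 127.0 + 144.9 = 272.0 kN/m
FS = 272.0 / 73.7 = 3.691

FS = 3.69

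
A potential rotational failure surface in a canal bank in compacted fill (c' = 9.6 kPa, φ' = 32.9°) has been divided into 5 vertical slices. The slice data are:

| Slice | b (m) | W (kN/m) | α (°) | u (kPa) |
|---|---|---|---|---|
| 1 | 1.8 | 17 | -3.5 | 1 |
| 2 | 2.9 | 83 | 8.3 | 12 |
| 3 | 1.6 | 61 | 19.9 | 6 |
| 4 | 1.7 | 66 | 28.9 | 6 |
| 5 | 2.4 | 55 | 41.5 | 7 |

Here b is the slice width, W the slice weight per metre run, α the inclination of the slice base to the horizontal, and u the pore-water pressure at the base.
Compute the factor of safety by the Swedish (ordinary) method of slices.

Ordinary method of slices: FS = Σ[c'·Δl_i + (W_i cosα_i − u_i·Δl_i)·tanφ'] / Σ W_i sinα_i, with Δl_i = b_i / cosα_i.
Slice 1: Δl = 1.8/cos(-3.5°) = 1.803 m; N'_1 = 17·cos(-3.5°) − 1·1.803 = 15.2; c'Δl = 17.31; W sinα = -1.0
Slice 2: Δl = 2.9/cos8.3° = 2.931 m; N'_2 = 83·cos8.3° − 12·2.931 = 47.0; c'Δl = 28.13; W sinα = 12.0
Slice 3: Δl = 1.6/cos19.9° = 1.702 m; N'_3 = 61·cos19.9° − 6·1.702 = 47.1; c'Δl = 16.34; W sinα = 20.8
Slice 4: Δl = 1.7/cos28.9° = 1.942 m; N'_4 = 66·cos28.9° − 6·1.942 = 46.1; c'Δl = 18.64; W sinα = 31.9
Slice 5: Δl = 2.4/cos41.5° = 3.204 m; N'_5 = 55·cos41.5° − 7·3.204 = 18.8; c'Δl = 30.76; W sinα = 36.4
Σc'Δl = 111.2 kN/m; ΣN' = 174.2 kN/m; ΣW sinα = 100.0 kN/m
Resisting = 111.2 + 174.2·tan32.9° = 111.2 + 112.7 = 223.9 kN/m
FS = 223.9 / 100.0 = 2.238

FS = 2.24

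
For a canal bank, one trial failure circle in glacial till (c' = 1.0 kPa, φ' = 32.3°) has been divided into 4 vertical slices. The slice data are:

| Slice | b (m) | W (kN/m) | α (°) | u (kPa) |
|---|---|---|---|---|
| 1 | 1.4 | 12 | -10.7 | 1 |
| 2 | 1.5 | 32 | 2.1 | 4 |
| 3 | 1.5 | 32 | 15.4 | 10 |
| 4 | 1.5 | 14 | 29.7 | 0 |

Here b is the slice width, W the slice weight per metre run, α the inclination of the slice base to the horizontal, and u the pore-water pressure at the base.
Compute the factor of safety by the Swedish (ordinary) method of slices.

FS = 3.24

Ordinary method of slices: FS = Σ[c'·Δl_i + (W_i cosα_i − u_i·Δl_i)·tanφ'] / Σ W_i sinα_i, with Δl_i = b_i / cosα_i.
Slice 1: Δl = 1.4/cos(-10.7°) = 1.425 m; N'_1 = 12·cos(-10.7°) − 1·1.425 = 10.4; c'Δl = 1.42; W sinα = -2.2
Slice 2: Δl = 1.5/cos2.1° = 1.501 m; N'_2 = 32·cos2.1° − 4·1.501 = 26.0; c'Δl = 1.50; W sinα = 1.2
Slice 3: Δl = 1.5/cos15.4° = 1.556 m; N'_3 = 32·cos15.4° − 10·1.556 = 15.3; c'Δl = 1.56; W sinα = 8.5
Slice 4: Δl = 1.5/cos29.7° = 1.727 m; N'_4 = 14·cos29.7° − 0·1.727 = 12.2; c'Δl = 1.73; W sinα = 6.9
Σc'Δl = 6.2 kN/m; ΣN' = 63.8 kN/m; ΣW sinα = 14.4 kN/m
Resisting = 6.2 + 63.8·tan32.3° = 6.2 + 40.3 = 46.5 kN/m
FS = 46.5 / 14.4 = 3.237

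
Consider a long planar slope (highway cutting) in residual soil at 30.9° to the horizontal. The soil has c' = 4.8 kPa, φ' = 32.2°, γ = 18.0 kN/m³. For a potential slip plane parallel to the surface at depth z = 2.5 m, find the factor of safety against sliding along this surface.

FS = 1.29

For an infinite slope with a slip plane parallel to the surface (no pore pressure): FS = [c' + γz cos²β tanφ'] / [γz sinβ cosβ].
γz = 18.0·2.5 = 45.00 kN/m²
Numerator = 4.8 + 45.00·cos²30.9°·tan32.2° = 4.8 + 45.00·0.7363·0.6297 = 25.665 kPa
Denominator = 45.00·sin30.9°·cos30.9° = 45.00·0.5135·0.8581 = 19.829 kPa
FS = 25.665 / 19.829 = 1.294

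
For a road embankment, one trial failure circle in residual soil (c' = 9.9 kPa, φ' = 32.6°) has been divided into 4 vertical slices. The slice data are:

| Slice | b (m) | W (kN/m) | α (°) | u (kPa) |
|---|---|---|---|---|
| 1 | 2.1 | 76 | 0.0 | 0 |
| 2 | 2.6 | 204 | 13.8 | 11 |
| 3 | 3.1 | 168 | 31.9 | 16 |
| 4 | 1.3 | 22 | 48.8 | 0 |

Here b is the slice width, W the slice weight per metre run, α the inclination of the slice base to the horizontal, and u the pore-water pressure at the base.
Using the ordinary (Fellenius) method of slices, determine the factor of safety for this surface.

Ordinary method of slices: FS = Σ[c'·Δl_i + (W_i cosα_i − u_i·Δl_i)·tanφ'] / Σ W_i sinα_i, with Δl_i = b_i / cosα_i.
Slice 1: Δl = 2.1/cos0.0° = 2.100 m; N'_1 = 76·cos0.0° − 0·2.100 = 76.0; c'Δl = 20.79; W sinα = 0.0
Slice 2: Δl = 2.6/cos13.8° = 2.677 m; N'_2 = 204·cos13.8° − 11·2.677 = 168.7; c'Δl = 26.51; W sinα = 48.7
Slice 3: Δl = 3.1/cos31.9° = 3.651 m; N'_3 = 168·cos31.9° − 16·3.651 = 84.2; c'Δl = 36.15; W sinα = 88.8
Slice 4: Δl = 1.3/cos48.8° = 1.974 m; N'_4 = 22·cos48.8° − 0·1.974 = 14.5; c'Δl = 19.54; W sinα = 16.6
Σc'Δl = 103.0 kN/m; ΣN' = 343.4 kN/m; ΣW sinα = 154.0 kN/m
Resisting = 103.0 + 343.4·tan32.6° = 103.0 + 219.6 = 322.6 kN/m
FS = 322.6 / 154.0 = 2.095

FS = 2.09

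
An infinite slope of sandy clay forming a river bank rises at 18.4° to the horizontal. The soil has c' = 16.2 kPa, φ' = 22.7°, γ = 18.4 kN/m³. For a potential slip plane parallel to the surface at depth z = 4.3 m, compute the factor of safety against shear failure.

FS = 1.94

For an infinite slope with a slip plane parallel to the surface (no pore pressure): FS = [c' + γz cos²β tanφ'] / [γz sinβ cosβ].
γz = 18.4·4.3 = 79.12 kN/m²
Numerator = 16.2 + 79.12·cos²18.4°·tan22.7° = 16.2 + 79.12·0.9004·0.4183 = 45.999 kPa
Denominator = 79.12·sin18.4°·cos18.4° = 79.12·0.3156·0.9489 = 23.697 kPa
FS = 45.999 / 23.697 = 1.941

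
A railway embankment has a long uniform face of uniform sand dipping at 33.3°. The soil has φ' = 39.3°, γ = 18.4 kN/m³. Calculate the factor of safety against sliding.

For a dry cohesionless infinite slope the factor of safety is FS = tanφ' / tanβ.
FS = tan39.3° / tan33.3° = 0.8185 / 0.6569 = 1.246

FS = 1.25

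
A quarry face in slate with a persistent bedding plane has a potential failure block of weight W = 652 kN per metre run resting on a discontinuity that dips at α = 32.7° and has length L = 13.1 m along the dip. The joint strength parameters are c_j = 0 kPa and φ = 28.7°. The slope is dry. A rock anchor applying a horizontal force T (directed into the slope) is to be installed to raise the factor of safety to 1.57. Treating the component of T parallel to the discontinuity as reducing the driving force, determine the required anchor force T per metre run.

T = 156 kN/m

Resolving forces along and normal to the sliding plane, with the horizontal anchor force T adding T·sinα to the effective normal force and T·cosα acting up the plane against the driving force:
FS = [c_jL + (W cosα + T sinα) tanφ] / [W sinα − T cosα]
Without the anchor: N' = 548.7 kN/m, driving T_d = 352.2 kN/m, resisting R = 0·13.1 + 548.7·tan28.7° = 300.4 kN/m, FS = 0.85.
Setting FS = 1.57 and solving for T:
1.57·(352.2 − T cos32.7°) = 300.4 + T sin32.7°·tan28.7°
T·(sin32.7°·tan28.7° + 1.57·cos32.7°) = 1.57·352.2 − 300.4
T·(0.5402·0.5475 + 1.57·0.8415) = 553.0 − 300.4 = 252.6
T·1.6169 = 252.6
T = 156.2 kN/m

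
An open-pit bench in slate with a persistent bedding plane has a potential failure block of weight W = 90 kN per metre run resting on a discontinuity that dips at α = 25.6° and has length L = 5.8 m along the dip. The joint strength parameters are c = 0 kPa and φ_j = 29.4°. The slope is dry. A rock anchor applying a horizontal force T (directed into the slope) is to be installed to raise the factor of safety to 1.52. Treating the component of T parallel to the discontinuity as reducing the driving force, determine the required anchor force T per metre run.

T = 8 kN/m

Resolving forces along and normal to the sliding plane, with the horizontal anchor force T adding T·sinα to the effective normal force and T·cosα acting up the plane against the driving force:
FS = [cL + (W cosα + T sinα) tanφ_j] / [W sinα − T cosα]
Without the anchor: N' = 81.2 kN/m, driving T_d = 38.9 kN/m, resisting R = 0·5.8 + 81.2·tan29.4° = 45.7 kN/m, FS = 1.18.
Setting FS = 1.52 and solving for T:
1.52·(38.9 − T cos25.6°) = 45.7 + T sin25.6°·tan29.4°
T·(sin25.6°·tan29.4° + 1.52·cos25.6°) = 1.52·38.9 − 45.7
T·(0.4321·0.5635 + 1.52·0.9018) = 59.1 − 45.7 = 13.4
T·1.6143 = 13.4
T = 8.3 kN/m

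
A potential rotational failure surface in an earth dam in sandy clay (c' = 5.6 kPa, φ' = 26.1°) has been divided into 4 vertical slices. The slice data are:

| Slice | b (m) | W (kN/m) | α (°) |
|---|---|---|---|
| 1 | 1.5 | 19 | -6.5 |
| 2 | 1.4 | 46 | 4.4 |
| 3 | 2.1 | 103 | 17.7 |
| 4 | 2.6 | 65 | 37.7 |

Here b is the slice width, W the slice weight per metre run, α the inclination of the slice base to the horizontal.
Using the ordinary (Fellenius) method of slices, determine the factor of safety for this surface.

Ordinary method of slices: FS = Σ[c'·Δl_i + (W_i cosα_i)·tanφ'] / Σ W_i sinα_i, with Δl_i = b_i / cosα_i.
Slice 1: Δl = 1.5/cos(-6.5°) = 1.510 m; N'_1 = 19·cos(-6.5°) = 18.9; c'Δl = 8.45; W sinα = -2.2
Slice 2: Δl = 1.4/cos4.4° = 1.404 m; N'_2 = 46·cos4.4° = 45.9; c'Δl = 7.86; W sinα = 3.5
Slice 3: Δl = 2.1/cos17.7° = 2.204 m; N'_3 = 103·cos17.7° = 98.1; c'Δl = 12.34; W sinα = 31.3
Slice 4: Δl = 2.6/cos37.7° = 3.286 m; N'_4 = 65·cos37.7° = 51.4; c'Δl = 18.40; W sinα = 39.7
Σc'Δl = 47.1 kN/m; ΣN' = 214.3 kN/m; ΣW sinα = 72.4 kN/m
Resisting = 47.1 + 214.3·tan26.1° = 47.1 + 105.0 = 152.0 kN/m
FS = 152.0 / 72.4 = 2.099

FS = 2.10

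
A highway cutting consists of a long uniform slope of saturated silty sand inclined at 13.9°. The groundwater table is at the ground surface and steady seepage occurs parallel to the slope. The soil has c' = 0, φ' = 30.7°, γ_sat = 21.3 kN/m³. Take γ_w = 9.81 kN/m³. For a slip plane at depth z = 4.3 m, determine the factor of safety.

With seepage parallel to the slope and the water table at the surface, the effective normal stress on the slip plane uses the buoyant unit weight γ' = γ_sat − γ_w while the driving shear stress uses γ_sat:
FS = [c' + γ' z cos²β tanφ'] / [γ_sat z sinβ cosβ]
(For c' = 0 this reduces to FS = (γ'/γ_sat)·tanφ'/tanβ.)
γ' = 21.3 − 9.81 = 11.49 kN/m³
Numerator = 0.0 + 11.49·4.3·cos²13.9°·tan30.7° = 0.0 + 11.49·4.3·0.9423·0.5938 = 27.643 kPa
Denominator = 21.3·4.3·sin13.9°·cos13.9° = 21.3·4.3·0.2402·0.9707 = 21.358 kPa
FS = 27.643 / 21.358 = 1.294

FS = 1.29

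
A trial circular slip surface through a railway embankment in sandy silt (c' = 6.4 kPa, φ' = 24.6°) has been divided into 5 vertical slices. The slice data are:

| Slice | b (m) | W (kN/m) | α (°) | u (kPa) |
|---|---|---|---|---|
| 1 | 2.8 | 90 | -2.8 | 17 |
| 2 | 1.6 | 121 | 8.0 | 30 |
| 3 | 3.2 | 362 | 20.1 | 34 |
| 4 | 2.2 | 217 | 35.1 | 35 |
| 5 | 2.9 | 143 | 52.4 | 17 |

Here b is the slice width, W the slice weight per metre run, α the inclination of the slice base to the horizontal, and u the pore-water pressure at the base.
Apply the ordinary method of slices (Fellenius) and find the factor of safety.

Ordinary method of slices: FS = Σ[c'·Δl_i + (W_i cosα_i − u_i·Δl_i)·tanφ'] / Σ W_i sinα_i, with Δl_i = b_i / cosα_i.
Slice 1: Δl = 2.8/cos(-2.8°) = 2.803 m; N'_1 = 90·cos(-2.8°) − 17·2.803 = 42.2; c'Δl = 17.94; W sinα = -4.4
Slice 2: Δl = 1.6/cos8.0° = 1.616 m; N'_2 = 121·cos8.0° − 30·1.616 = 71.4; c'Δl = 10.34; W sinα = 16.8
Slice 3: Δl = 3.2/cos20.1° = 3.408 m; N'_3 = 362·cos20.1° − 34·3.408 = 224.1; c'Δl = 21.81; W sinα = 124.4
Slice 4: Δl = 2.2/cos35.1° = 2.689 m; N'_4 = 217·cos35.1° − 35·2.689 = 83.4; c'Δl = 17.21; W sinα = 124.8
Slice 5: Δl = 2.9/cos52.4° = 4.753 m; N'_5 = 143·cos52.4° − 17·4.753 = 6.5; c'Δl = 30.42; W sinα = 113.3
Σc'Δl = 97.7 kN/m; ΣN' = 427.6 kN/m; ΣW sinα = 374.9 kN/m
Resisting = 97.7 + 427.6·tan24.6° = 97.7 + 195.8 = 293.5 kN/m
FS = 293.5 / 374.9 = 0.783

FS = 0.78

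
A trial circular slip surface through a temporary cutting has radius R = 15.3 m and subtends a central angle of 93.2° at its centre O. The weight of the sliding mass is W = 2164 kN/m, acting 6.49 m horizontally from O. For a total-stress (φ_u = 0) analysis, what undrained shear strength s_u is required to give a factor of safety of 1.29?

s_u = 47.6 kPa

FS = s_u·L_a·R / (W·d), so s_u = FS·W·d / (L_a·R).
Arc length L_a = R·θ = 15.3·(93.2°·π/180) = 15.3·1.6266 = 24.89 m
s_u = 1.29·2164·6.49 / (24.89·15.3) = 18117.2 / 380.78 = 47.58 kPa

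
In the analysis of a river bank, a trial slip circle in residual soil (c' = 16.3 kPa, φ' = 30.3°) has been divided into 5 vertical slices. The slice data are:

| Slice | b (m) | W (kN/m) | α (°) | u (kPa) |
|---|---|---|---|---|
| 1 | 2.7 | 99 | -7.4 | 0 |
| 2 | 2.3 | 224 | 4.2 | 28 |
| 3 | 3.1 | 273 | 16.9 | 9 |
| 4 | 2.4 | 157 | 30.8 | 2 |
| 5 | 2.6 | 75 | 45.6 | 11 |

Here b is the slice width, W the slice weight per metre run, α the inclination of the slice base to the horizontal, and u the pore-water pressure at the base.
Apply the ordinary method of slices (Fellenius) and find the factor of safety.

Ordinary method of slices: FS = Σ[c'·Δl_i + (W_i cosα_i − u_i·Δl_i)·tanφ'] / Σ W_i sinα_i, with Δl_i = b_i / cosα_i.
Slice 1: Δl = 2.7/cos(-7.4°) = 2.723 m; N'_1 = 99·cos(-7.4°) − 0·2.723 = 98.2; c'Δl = 44.38; W sinα = -12.8
Slice 2: Δl = 2.3/cos4.2° = 2.306 m; N'_2 = 224·cos4.2° − 28·2.306 = 158.8; c'Δl = 37.59; W sinα = 16.4
Slice 3: Δl = 3.1/cos16.9° = 3.240 m; N'_3 = 273·cos16.9° − 9·3.240 = 232.1; c'Δl = 52.81; W sinα = 79.4
Slice 4: Δl = 2.4/cos30.8° = 2.794 m; N'_4 = 157·cos30.8° − 2·2.794 = 129.3; c'Δl = 45.54; W sinα = 80.4
Slice 5: Δl = 2.6/cos45.6° = 3.716 m; N'_5 = 75·cos45.6° − 11·3.716 = 11.6; c'Δl = 60.57; W sinα = 53.6
Σc'Δl = 240.9 kN/m; ΣN' = 629.9 kN/m; ΣW sinα = 217.0 kN/m
Resisting = 240.9 + 629.9·tan30.3° = 240.9 + 368.1 = 609.0 kN/m
FS = 609.0 / 217.0 = 2.807

FS = 2.81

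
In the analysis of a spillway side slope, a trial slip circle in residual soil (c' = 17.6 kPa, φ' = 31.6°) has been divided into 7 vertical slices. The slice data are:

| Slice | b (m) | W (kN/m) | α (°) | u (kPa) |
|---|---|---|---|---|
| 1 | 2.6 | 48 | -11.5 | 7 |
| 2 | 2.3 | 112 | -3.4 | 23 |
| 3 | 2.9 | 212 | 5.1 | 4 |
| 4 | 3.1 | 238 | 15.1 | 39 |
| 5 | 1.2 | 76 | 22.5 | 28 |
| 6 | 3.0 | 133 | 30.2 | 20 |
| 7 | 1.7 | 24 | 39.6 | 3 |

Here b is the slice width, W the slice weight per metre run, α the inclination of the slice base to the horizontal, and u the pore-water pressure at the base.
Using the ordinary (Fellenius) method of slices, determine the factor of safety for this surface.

FS = 3.49

Ordinary method of slices: FS = Σ[c'·Δl_i + (W_i cosα_i − u_i·Δl_i)·tanφ'] / Σ W_i sinα_i, with Δl_i = b_i / cosα_i.
Slice 1: Δl = 2.6/cos(-11.5°) = 2.653 m; N'_1 = 48·cos(-11.5°) − 7·2.653 = 28.5; c'Δl = 46.70; W sinα = -9.6
Slice 2: Δl = 2.3/cos(-3.4°) = 2.304 m; N'_2 = 112·cos(-3.4°) − 23·2.304 = 58.8; c'Δl = 40.55; W sinα = -6.6
Slice 3: Δl = 2.9/cos5.1° = 2.912 m; N'_3 = 212·cos5.1° − 4·2.912 = 199.5; c'Δl = 51.24; W sinα = 18.8
Slice 4: Δl = 3.1/cos15.1° = 3.211 m; N'_4 = 238·cos15.1° − 39·3.211 = 104.6; c'Δl = 56.51; W sinα = 62.0
Slice 5: Δl = 1.2/cos22.5° = 1.299 m; N'_5 = 76·cos22.5° − 28·1.299 = 33.8; c'Δl = 22.86; W sinα = 29.1
Slice 6: Δl = 3.0/cos30.2° = 3.471 m; N'_6 = 133·cos30.2° − 20·3.471 = 45.5; c'Δl = 61.09; W sinα = 66.9
Slice 7: Δl = 1.7/cos39.6° = 2.206 m; N'_7 = 24·cos39.6° − 3·2.206 = 11.9; c'Δl = 38.83; W sinα = 15.3
Σc'Δl = 317.8 kN/m; ΣN' = 482.6 kN/m; ΣW sinα = 175.9 kN/m
Resisting = 317.8 + 482.6·tan31.6° = 317.8 + 296.9 = 614.7 kN/m
FS = 614.7 / 175.9 = 3.494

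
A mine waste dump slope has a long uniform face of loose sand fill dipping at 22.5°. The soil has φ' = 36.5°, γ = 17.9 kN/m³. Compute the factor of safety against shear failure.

For a dry cohesionless infinite slope the factor of safety is FS = tanφ' / tanβ.
FS = tan36.5° / tan22.5° = 0.7400 / 0.4142 = 1.786

FS = 1.79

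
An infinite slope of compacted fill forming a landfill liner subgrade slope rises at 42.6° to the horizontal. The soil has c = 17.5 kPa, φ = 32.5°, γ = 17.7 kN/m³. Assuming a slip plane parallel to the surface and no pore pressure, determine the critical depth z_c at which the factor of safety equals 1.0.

z_c = 6.46 m

Setting FS = 1.00 in FS = [c + γz cos²β tanφ] / [γz sinβ cosβ] and solving for z:
z = c / [γ cosβ (FS·sinβ − cosβ·tanφ)]
  = 17.5 / [17.7·cos42.6°·(1.00·sin42.6° − cos42.6°·tan32.5°)]
  = 17.5 / [17.7·0.7361·(1.00·0.6769 − 0.7361·0.6371)]
  = 17.5 / 2.7091 = 6.460 m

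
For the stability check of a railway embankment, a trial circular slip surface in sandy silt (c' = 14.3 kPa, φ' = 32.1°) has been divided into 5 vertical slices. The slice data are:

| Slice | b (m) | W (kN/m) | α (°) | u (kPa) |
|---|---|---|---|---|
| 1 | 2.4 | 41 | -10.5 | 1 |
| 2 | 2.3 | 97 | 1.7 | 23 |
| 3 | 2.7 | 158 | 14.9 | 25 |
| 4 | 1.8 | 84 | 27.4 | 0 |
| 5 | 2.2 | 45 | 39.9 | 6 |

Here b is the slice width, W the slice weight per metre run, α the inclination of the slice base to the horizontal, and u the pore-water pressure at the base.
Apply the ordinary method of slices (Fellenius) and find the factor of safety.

Ordinary method of slices: FS = Σ[c'·Δl_i + (W_i cosα_i − u_i·Δl_i)·tanφ'] / Σ W_i sinα_i, with Δl_i = b_i / cosα_i.
Slice 1: Δl = 2.4/cos(-10.5°) = 2.441 m; N'_1 = 41·cos(-10.5°) − 1·2.441 = 37.9; c'Δl = 34.90; W sinα = -7.5
Slice 2: Δl = 2.3/cos1.7° = 2.301 m; N'_2 = 97·cos1.7° − 23·2.301 = 44.0; c'Δl = 32.90; W sinα = 2.9
Slice 3: Δl = 2.7/cos14.9° = 2.794 m; N'_3 = 158·cos14.9° − 25·2.794 = 82.8; c'Δl = 39.95; W sinα = 40.6
Slice 4: Δl = 1.8/cos27.4° = 2.027 m; N'_4 = 84·cos27.4° − 0·2.027 = 74.6; c'Δl = 28.99; W sinα = 38.7
Slice 5: Δl = 2.2/cos39.9° = 2.868 m; N'_5 = 45·cos39.9° − 6·2.868 = 17.3; c'Δl = 41.01; W sinα = 28.9
Σc'Δl = 177.8 kN/m; ΣN' = 256.6 kN/m; ΣW sinα = 103.6 kN/m
Resisting = 177.8 + 256.6·tan32.1° = 177.8 + 161.0 = 338.8 kN/m
FS = 338.8 / 103.6 = 3.271

FS = 3.27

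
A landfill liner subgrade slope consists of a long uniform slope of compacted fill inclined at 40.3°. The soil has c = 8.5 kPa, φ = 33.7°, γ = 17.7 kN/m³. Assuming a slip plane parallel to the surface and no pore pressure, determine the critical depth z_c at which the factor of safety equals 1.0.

Setting FS = 1.00 in FS = [c + γz cos²β tanφ] / [γz sinβ cosβ] and solving for z:
z = c / [γ cosβ (FS·sinβ − cosβ·tanφ)]
  = 8.5 / [17.7·cos40.3°·(1.00·sin40.3° − cos40.3°·tan33.7°)]
  = 8.5 / [17.7·0.7627·(1.00·0.6468 − 0.7627·0.6669)]
  = 8.5 / 1.8650 = 4.558 m

z_c = 4.56 m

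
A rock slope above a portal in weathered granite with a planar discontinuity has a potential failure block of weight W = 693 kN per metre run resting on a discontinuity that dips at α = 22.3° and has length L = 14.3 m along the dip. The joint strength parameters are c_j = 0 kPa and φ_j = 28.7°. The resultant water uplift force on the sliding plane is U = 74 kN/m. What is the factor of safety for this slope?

FS = 1.18

Resolving the block weight along and normal to the plane and applying the Mohr–Coulomb strength on the joint:
N' = W cosα − U = 693·cos22.3° − 74 = 567.2 kN/m
Driving force T = W sinα = 693·sin22.3° = 263.0 kN/m
Resisting force R = c_j·L + N'·tanφ_j = 0·14.3 + 567.2·tan28.7° = 0.0 + 310.5 = 310.5 kN/m
FS = R / T = 310.5 / 263.0 = 1.181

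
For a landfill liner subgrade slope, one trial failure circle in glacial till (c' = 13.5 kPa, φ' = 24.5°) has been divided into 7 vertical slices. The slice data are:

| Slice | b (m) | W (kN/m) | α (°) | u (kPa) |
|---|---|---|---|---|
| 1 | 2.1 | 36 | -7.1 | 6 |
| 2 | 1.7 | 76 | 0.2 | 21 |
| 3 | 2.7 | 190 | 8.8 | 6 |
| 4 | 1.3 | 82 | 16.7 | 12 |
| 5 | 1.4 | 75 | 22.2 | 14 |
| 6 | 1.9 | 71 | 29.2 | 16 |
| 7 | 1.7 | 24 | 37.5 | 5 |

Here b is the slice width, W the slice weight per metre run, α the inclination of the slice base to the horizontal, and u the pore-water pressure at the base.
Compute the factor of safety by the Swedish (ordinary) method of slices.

FS = 2.85

Ordinary method of slices: FS = Σ[c'·Δl_i + (W_i cosα_i − u_i·Δl_i)·tanφ'] / Σ W_i sinα_i, with Δl_i = b_i / cosα_i.
Slice 1: Δl = 2.1/cos(-7.1°) = 2.116 m; N'_1 = 36·cos(-7.1°) − 6·2.116 = 23.0; c'Δl = 28.57; W sinα = -4.4
Slice 2: Δl = 1.7/cos0.2° = 1.700 m; N'_2 = 76·cos0.2° − 21·1.700 = 40.3; c'Δl = 22.95; W sinα = 0.3
Slice 3: Δl = 2.7/cos8.8° = 2.732 m; N'_3 = 190·cos8.8° − 6·2.732 = 171.4; c'Δl = 36.88; W sinα = 29.1
Slice 4: Δl = 1.3/cos16.7° = 1.357 m; N'_4 = 82·cos16.7° − 12·1.357 = 62.3; c'Δl = 18.32; W sinα = 23.6
Slice 5: Δl = 1.4/cos22.2° = 1.512 m; N'_5 = 75·cos22.2° − 14·1.512 = 48.3; c'Δl = 20.41; W sinα = 28.3
Slice 6: Δl = 1.9/cos29.2° = 2.177 m; N'_6 = 71·cos29.2° − 16·2.177 = 27.2; c'Δl = 29.38; W sinα = 34.6
Slice 7: Δl = 1.7/cos37.5° = 2.143 m; N'_7 = 24·cos37.5° − 5·2.143 = 8.3; c'Δl = 28.93; W sinα = 14.6
Σc'Δl = 185.5 kN/m; ΣN' = 380.7 kN/m; ΣW sinα = 126.0 kN/m
Resisting = 185.5 + 380.7·tan24.5° = 185.5 + 173.5 = 358.9 kN/m
FS = 358.9 / 126.0 = 2.848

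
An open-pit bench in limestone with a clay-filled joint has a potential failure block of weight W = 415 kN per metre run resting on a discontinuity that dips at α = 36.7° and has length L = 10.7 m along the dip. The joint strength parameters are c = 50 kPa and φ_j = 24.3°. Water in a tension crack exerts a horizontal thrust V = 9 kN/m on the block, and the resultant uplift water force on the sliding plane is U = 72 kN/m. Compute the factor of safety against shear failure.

Resolving the block weight along and normal to the plane and applying the Mohr–Coulomb strength on the joint:
N' = W cosα − U − V sinα = 415·cos36.7° − 72 − 9·sin36.7° = 255.4 kN/m
Driving force T = W sinα + V cosα = 415·sin36.7° + 9·cos36.7° = 255.2 kN/m
Resisting force R = c·L + N'·tanφ_j = 50·10.7 + 255.4·tan24.3° = 535.0 + 115.3 = 650.3 kN/m
FS = R / T = 650.3 / 255.2 = 2.548

FS = 2.55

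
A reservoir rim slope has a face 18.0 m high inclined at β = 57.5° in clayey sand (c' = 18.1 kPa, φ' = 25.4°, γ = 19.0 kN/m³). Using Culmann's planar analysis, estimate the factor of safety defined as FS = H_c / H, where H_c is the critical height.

H_c = (4c'/γ) · sinβ cosφ' / [1 − cos(β − φ')]
    = (4·18.1/19.0) · sin57.5°·cos25.4° / [1 − cos32.1°]
    = 3.811 · 0.7619 / 0.1529 = 18.99 m
FS = H_c / H = 18.99 / 18.0 = 1.055

FS = 1.05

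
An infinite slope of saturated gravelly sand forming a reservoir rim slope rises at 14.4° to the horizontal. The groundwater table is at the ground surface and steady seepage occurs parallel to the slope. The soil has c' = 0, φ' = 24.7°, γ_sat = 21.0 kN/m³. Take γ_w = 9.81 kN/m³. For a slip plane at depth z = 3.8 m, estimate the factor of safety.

With seepage parallel to the slope and the water table at the surface, the effective normal stress on the slip plane uses the buoyant unit weight γ' = γ_sat − γ_w while the driving shear stress uses γ_sat:
FS = [c' + γ' z cos²β tanφ'] / [γ_sat z sinβ cosβ]
(For c' = 0 this reduces to FS = (γ'/γ_sat)·tanφ'/tanβ.)
γ' = 21.0 − 9.81 = 11.19 kN/m³
Numerator = 0.0 + 11.19·3.8·cos²14.4°·tan24.7° = 0.0 + 11.19·3.8·0.9382·0.4599 = 18.348 kPa
Denominator = 21.0·3.8·sin14.4°·cos14.4° = 21.0·3.8·0.2487·0.9686 = 19.222 kPa
FS = 18.348 / 19.222 = 0.955

FS = 0.95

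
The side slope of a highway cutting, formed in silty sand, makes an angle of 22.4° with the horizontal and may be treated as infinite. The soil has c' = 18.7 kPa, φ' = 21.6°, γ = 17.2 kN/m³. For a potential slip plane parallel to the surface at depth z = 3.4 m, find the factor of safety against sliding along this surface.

FS = 1.87

For an infinite slope with a slip plane parallel to the surface (no pore pressure): FS = [c' + γz cos²β tanφ'] / [γz sinβ cosβ].
γz = 17.2·3.4 = 58.48 kN/m²
Numerator = 18.7 + 58.48·cos²22.4°·tan21.6° = 18.7 + 58.48·0.8548·0.3959 = 38.492 kPa
Denominator = 58.48·sin22.4°·cos22.4° = 58.48·0.3811·0.9245 = 20.604 kPa
FS = 38.492 / 20.604 = 1.868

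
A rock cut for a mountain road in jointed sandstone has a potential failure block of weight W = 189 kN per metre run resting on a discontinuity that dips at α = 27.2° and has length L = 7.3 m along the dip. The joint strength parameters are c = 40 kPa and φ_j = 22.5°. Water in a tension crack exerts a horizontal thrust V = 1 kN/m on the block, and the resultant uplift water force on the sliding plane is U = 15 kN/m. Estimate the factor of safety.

FS = 4.07

Resolving the block weight along and normal to the plane and applying the Mohr–Coulomb strength on the joint:
N' = W cosα − U − V sinα = 189·cos27.2° − 15 − 1·sin27.2° = 152.6 kN/m
Driving force T = W sinα + V cosα = 189·sin27.2° + 1·cos27.2° = 87.3 kN/m
Resisting force R = c·L + N'·tanφ_j = 40·7.3 + 152.6·tan22.5° = 292.0 + 63.2 = 355.2 kN/m
FS = R / T = 355.2 / 87.3 = 4.070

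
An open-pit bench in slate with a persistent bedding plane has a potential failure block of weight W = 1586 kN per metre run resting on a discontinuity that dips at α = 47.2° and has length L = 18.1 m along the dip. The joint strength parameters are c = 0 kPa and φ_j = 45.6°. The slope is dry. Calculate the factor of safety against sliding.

Resolving the block weight along and normal to the plane and applying the Mohr–Coulomb strength on the joint:
N' = W cosα = 1586·cos47.2° = 1077.6 kN/m
Driving force T = W sinα = 1586·sin47.2° = 1163.7 kN/m
Resisting force R = c·L + N'·tanφ_j = 0·18.1 + 1077.6·tan45.6° = 0.0 + 1100.4 = 1100.4 kN/m
FS = R / T = 1100.4 / 1163.7 = 0.946

FS = 0.95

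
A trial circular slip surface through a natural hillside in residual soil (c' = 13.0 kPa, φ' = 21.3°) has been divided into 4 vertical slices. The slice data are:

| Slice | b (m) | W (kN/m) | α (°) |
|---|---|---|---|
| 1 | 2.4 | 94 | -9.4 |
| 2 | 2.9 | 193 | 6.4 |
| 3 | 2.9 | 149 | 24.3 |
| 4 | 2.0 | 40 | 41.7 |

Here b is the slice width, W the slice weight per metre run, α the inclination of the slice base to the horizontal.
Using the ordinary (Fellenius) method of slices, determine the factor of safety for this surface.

FS = 3.41

Ordinary method of slices: FS = Σ[c'·Δl_i + (W_i cosα_i)·tanφ'] / Σ W_i sinα_i, with Δl_i = b_i / cosα_i.
Slice 1: Δl = 2.4/cos(-9.4°) = 2.433 m; N'_1 = 94·cos(-9.4°) = 92.7; c'Δl = 31.62; W sinα = -15.4
Slice 2: Δl = 2.9/cos6.4° = 2.918 m; N'_2 = 193·cos6.4° = 191.8; c'Δl = 37.94; W sinα = 21.5
Slice 3: Δl = 2.9/cos24.3° = 3.182 m; N'_3 = 149·cos24.3° = 135.8; c'Δl = 41.36; W sinα = 61.3
Slice 4: Δl = 2.0/cos41.7° = 2.679 m; N'_4 = 40·cos41.7° = 29.9; c'Δl = 34.82; W sinα = 26.6
Σc'Δl = 145.7 kN/m; ΣN' = 450.2 kN/m; ΣW sinα = 94.1 kN/m
Resisting = 145.7 + 450.2·tan21.3° = 145.7 + 175.5 = 321.3 kN/m
FS = 321.3 / 94.1 = 3.415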